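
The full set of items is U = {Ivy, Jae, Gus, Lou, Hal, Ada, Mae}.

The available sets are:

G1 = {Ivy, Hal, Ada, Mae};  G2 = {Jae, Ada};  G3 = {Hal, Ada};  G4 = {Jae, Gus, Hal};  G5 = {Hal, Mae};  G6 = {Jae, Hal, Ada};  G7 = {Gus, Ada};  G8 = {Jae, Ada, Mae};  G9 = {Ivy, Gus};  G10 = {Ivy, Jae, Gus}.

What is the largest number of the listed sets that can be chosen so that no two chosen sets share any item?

G2, G5, G9 are pairwise disjoint (G2={Jae,Ada}; G5={Hal,Mae}; G9={Ivy,Gus}).
Every remaining set overlaps one of these, and no 4 of the listed sets are pairwise disjoint, so 3 is the maximum.

3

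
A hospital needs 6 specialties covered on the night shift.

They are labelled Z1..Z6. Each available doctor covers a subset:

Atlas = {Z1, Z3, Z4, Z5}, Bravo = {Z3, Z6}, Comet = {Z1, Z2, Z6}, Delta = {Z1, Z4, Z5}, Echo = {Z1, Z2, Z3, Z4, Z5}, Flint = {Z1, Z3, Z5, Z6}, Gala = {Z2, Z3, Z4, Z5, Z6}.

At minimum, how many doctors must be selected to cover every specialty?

2

Echo and Gala together: Echo ∪ Gala = {Z1, Z2, Z3, Z4, Z5, Z6} — every specialty is covered.
No single doctor has all 6 specialties (the largest, Echo, has 5), so 2 is optimal.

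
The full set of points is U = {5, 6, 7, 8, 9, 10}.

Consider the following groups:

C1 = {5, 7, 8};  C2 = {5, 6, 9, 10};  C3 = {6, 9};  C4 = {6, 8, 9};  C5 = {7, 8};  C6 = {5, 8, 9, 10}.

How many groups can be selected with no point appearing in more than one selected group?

2

C3, C5 are pairwise disjoint (C3={6,9}; C5={7,8}).
Every remaining group overlaps one of these, and no 3 of the listed groups are pairwise disjoint, so 2 is the maximum.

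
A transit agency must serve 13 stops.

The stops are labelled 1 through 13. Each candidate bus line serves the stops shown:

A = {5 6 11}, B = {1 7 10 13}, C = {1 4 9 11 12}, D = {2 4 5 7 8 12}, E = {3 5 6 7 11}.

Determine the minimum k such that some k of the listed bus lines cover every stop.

Take {B, C, D, E}. Their union is {1, 2, 3, 4, 5, 6, 7, 8, 9, 10, 11, 12, 13}, which is all 13 stops.
Only D contains 2, so D is forced; the remaining 7 stops need at least 3 more bus lines (each remaining bus line adds at most 3) — so at least 4 bus lines are needed, and 4 is optimal.

4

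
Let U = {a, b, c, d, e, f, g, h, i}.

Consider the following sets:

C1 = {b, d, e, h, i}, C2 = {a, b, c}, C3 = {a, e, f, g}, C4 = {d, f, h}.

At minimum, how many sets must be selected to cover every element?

3

C1 and C2 and C3 together: C1 ∪ C2 ∪ C3 = {a, b, c, d, e, f, g, h, i} — every element is covered.
Only C2 contains c, so C2 is forced; the remaining 6 elements need at least 2 more sets (each remaining set adds at most 4) — so at least 3 sets are needed, and 3 is optimal.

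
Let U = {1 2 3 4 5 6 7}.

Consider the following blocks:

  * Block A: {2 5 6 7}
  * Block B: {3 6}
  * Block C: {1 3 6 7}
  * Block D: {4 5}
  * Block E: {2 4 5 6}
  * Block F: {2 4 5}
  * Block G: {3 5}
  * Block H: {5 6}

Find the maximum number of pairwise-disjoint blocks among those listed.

2

C, F are pairwise disjoint (C={1,3,6,7}; F={2,4,5}).
Every remaining block overlaps one of these, and no 3 of the listed blocks are pairwise disjoint, so 2 is the maximum.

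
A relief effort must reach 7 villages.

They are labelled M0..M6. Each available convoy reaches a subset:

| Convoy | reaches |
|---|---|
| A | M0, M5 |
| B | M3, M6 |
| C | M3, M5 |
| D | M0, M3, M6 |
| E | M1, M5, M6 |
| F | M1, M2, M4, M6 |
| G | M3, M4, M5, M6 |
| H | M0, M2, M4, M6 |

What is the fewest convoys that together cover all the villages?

3

D and E and F together: D ∪ E ∪ F = {M0, M1, M2, M3, M4, M5, M6} — every village is covered.
No 2 of the 8 convoys cover everything (all 28 combinations miss at least one village), so 3 is optimal.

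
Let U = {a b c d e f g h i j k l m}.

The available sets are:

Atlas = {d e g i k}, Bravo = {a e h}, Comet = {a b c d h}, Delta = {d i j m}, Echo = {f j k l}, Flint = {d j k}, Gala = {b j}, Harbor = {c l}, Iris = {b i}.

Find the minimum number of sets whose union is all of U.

Atlas and Comet and Delta and Echo together: Atlas ∪ Comet ∪ Delta ∪ Echo = {a, b, c, d, e, f, g, h, i, j, k, l, m} — every element is covered.
Only Delta contains m, so Delta is forced; the remaining 9 elements need at least 3 more sets (each remaining set adds at most 4) — so at least 4 sets are needed, and 4 is optimal.

4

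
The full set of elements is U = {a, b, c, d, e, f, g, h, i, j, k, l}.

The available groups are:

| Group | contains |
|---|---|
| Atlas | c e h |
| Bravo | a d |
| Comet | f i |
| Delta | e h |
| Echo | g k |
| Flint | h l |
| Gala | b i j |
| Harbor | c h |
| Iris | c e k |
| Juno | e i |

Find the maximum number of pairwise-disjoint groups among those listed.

4

Bravo, Echo, Flint, Gala are pairwise disjoint (Bravo={a,d}; Echo={g,k}; Flint={h,l}; Gala={b,i,j}).
Every remaining group overlaps one of these, and no 5 of the listed groups are pairwise disjoint, so 4 is the maximum.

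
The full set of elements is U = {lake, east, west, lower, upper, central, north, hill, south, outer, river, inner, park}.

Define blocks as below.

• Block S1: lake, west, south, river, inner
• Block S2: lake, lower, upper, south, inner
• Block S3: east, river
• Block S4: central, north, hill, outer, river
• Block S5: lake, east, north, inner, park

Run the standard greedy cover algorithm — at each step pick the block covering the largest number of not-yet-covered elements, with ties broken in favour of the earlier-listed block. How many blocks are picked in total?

4

Greedy: pick S1 (covers 5 new) → pick S4 (covers 4 new) → pick S2 (covers 2 new) → pick S5 (covers 2 new). Total picks: 4.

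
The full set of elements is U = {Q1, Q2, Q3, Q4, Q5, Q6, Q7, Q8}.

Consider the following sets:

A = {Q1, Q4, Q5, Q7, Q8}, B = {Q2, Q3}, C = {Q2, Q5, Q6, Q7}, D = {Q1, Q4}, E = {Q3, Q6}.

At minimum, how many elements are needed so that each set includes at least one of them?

Take H = {Q2, Q3, Q4}. Each listed set contains at least one of these, so H is a hitting set of size 3.
No choice of 2 elements meets every set, so 3 is the minimum.

3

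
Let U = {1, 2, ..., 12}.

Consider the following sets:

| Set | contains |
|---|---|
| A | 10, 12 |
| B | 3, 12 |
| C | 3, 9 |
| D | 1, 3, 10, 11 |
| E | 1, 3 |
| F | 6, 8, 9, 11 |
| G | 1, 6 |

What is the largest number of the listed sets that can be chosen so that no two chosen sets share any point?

3

A, C, G are pairwise disjoint (A={10,12}; C={3,9}; G={1,6}).
Every remaining set overlaps one of these, and no 4 of the listed sets are pairwise disjoint, so 3 is the maximum.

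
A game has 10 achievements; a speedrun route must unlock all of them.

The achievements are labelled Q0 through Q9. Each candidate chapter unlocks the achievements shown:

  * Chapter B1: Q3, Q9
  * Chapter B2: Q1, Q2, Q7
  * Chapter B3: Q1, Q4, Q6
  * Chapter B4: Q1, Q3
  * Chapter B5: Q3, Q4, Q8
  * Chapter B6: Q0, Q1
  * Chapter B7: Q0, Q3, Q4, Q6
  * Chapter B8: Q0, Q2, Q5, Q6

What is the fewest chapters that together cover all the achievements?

4

B1 and B2 and B5 and B8 together: B1 ∪ B2 ∪ B5 ∪ B8 = {Q0, Q1, Q2, Q3, Q4, Q5, Q6, Q7, Q8, Q9} — every achievement is covered.
No 3 of the 8 chapters cover everything (all 56 combinations miss at least one achievement), so 4 is optimal.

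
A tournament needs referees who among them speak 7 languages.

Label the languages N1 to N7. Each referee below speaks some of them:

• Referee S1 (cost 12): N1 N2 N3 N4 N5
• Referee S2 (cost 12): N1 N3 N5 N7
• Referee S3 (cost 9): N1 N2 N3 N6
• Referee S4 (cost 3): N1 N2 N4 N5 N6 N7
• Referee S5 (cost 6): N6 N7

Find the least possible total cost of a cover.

12

S3, S4 together cover every language (S3 ∪ S4 = {N1, N2, N3, N4, N5, N6, N7}); total cost 9 + 3 = 12.
No covering selection has total cost below 12.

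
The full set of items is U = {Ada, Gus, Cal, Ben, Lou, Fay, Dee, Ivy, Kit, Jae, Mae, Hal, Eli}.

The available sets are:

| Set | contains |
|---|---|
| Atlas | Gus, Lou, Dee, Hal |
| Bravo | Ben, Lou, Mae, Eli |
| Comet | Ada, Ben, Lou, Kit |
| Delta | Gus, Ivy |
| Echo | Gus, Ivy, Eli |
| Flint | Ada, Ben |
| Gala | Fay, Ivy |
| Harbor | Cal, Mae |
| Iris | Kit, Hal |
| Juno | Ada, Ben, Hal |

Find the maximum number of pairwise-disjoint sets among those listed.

4

Echo, Flint, Harbor, Iris are pairwise disjoint (Echo={Gus,Ivy,Eli}; Flint={Ada,Ben}; Harbor={Cal,Mae}; Iris={Kit,Hal}).
Every remaining set overlaps one of these, and no 5 of the listed sets are pairwise disjoint, so 4 is the maximum.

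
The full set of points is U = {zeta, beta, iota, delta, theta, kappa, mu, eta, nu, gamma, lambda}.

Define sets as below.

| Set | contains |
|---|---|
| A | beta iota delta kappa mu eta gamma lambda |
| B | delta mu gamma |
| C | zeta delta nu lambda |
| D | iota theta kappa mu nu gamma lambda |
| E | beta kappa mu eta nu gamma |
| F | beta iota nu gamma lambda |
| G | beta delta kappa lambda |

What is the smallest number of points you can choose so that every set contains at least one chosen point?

H = {mu, lambda} meets every set (each contains at least one member of H), and |H| = 2.
No single point lies in every set, so at least 2 are needed and 2 is optimal.

2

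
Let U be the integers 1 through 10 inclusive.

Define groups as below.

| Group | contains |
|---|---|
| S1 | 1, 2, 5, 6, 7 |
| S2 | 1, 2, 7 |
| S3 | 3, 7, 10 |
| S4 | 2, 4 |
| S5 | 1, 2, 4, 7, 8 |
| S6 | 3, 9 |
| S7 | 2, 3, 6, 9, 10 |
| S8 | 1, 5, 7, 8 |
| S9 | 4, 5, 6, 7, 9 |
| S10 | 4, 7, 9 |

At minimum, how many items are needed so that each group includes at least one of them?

The 3 items {2, 7, 9} hit every group.
The groups S4, S6, S8 are pairwise disjoint, so any hitting set needs a separate item for each — at least 3. Hence 3 is optimal.

3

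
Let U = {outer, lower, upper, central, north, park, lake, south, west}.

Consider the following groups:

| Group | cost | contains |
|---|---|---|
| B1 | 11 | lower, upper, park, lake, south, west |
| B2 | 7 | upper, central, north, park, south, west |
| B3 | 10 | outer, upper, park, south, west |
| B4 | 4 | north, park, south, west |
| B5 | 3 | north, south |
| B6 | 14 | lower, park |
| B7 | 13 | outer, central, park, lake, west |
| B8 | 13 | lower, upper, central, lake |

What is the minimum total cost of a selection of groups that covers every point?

26

B3, B5, B8 together cover every point (B3 ∪ B5 ∪ B8 = {outer, lower, upper, central, north, park, lake, south, west}); total cost 10 + 3 + 13 = 26.
The greedy pick B4, B8, B3 costs 27; no covering selection beats 26.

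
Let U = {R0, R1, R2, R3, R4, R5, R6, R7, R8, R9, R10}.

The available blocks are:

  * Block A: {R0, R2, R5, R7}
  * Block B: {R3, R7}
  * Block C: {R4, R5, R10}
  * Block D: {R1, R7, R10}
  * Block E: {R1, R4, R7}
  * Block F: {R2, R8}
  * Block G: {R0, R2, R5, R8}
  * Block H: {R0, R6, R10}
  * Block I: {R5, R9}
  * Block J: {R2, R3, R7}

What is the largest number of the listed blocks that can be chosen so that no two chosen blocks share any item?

E, F, H, I are pairwise disjoint (E={R1,R4,R7}; F={R2,R8}; H={R0,R6,R10}; I={R5,R9}).
Every remaining block overlaps one of these, and no 5 of the listed blocks are pairwise disjoint, so 4 is the maximum.

4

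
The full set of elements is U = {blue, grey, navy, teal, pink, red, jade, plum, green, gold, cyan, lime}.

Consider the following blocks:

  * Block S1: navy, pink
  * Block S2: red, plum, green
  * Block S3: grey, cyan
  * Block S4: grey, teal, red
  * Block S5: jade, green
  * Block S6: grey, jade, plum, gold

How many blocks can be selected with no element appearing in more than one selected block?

3

S1, S3, S5 are pairwise disjoint (S1={navy,pink}; S3={grey,cyan}; S5={jade,green}).
Every remaining block overlaps one of these, and no 4 of the listed blocks are pairwise disjoint, so 3 is the maximum.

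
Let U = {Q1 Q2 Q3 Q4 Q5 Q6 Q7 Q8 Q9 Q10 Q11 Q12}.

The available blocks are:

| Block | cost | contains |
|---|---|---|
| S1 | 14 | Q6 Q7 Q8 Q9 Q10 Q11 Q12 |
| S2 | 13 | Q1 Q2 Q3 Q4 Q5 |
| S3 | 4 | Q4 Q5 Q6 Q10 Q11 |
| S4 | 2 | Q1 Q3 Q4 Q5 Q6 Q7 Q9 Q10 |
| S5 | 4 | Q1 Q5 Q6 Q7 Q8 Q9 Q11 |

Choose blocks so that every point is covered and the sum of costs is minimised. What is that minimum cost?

S1, S2 together cover every point (S1 ∪ S2 = {Q1, Q2, Q3, Q4, Q5, Q6, Q7, Q8, Q9, Q10, Q11, Q12}); total cost 14 + 13 = 27.
The greedy pick S4, S5, S2, S1 costs 33; no covering selection beats 27.

27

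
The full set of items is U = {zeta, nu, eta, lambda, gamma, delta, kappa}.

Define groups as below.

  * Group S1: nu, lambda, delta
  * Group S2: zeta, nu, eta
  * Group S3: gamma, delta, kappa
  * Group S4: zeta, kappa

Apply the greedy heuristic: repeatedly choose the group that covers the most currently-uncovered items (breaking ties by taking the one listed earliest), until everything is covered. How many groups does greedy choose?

3

Greedy: pick S1 (covers 3 new) → pick S2 (covers 2 new) → pick S3 (covers 2 new). Total picks: 3.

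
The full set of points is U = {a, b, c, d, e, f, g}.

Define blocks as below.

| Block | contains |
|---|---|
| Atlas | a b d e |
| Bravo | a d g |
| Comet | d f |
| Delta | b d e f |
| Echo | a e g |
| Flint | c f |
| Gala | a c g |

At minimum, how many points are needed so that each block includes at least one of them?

H = {a, f} meets every block (each contains at least one member of H), and |H| = 2.
The blocks Comet, Echo are pairwise disjoint, so any hitting set needs a separate point for each — at least 2. Hence 2 is optimal.

2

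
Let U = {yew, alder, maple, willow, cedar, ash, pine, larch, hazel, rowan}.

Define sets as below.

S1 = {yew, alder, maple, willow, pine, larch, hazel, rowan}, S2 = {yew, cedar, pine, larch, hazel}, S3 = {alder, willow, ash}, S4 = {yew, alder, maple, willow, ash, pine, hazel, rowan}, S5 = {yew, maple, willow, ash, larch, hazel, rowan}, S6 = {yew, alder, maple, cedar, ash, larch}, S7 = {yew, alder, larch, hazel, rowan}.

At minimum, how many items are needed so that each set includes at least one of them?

The 2 items {alder, larch} hit every set.
The sets S2, S3 are pairwise disjoint, so any hitting set needs a separate item for each — at least 2. Hence 2 is optimal.

2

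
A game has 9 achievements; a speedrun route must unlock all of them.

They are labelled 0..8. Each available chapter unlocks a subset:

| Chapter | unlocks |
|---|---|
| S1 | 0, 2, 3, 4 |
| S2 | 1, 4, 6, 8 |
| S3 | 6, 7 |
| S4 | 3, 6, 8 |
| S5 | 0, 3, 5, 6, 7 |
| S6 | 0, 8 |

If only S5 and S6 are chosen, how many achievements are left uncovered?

3

Union of S5, S6 = {0, 3, 5, 6, 7, 8}.
Not covered: 1, 2, 4 — 3 achievements.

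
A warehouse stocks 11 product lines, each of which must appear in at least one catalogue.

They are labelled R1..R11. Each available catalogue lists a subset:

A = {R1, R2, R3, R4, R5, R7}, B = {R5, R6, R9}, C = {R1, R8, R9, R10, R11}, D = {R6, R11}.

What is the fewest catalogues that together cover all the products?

A and B and C together: A ∪ B ∪ C = {R1, R2, R3, R4, R5, R6, R7, R8, R9, R10, R11} — every product is covered.
Only A contains R2, so A is forced; the remaining 5 products need at least 2 more catalogues (each remaining catalogue adds at most 4) — so at least 3 catalogues are needed, and 3 is optimal.

3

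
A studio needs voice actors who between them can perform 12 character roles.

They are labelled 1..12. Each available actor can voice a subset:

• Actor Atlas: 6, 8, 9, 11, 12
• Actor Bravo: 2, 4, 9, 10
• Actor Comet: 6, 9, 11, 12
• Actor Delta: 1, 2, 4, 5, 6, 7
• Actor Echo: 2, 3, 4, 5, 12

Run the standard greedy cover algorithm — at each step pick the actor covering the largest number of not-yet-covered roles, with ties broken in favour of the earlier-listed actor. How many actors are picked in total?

Greedy: pick Delta (covers 6 new) → pick Atlas (covers 4 new) → pick Bravo (covers 1 new) → pick Echo (covers 1 new). Total picks: 4.

4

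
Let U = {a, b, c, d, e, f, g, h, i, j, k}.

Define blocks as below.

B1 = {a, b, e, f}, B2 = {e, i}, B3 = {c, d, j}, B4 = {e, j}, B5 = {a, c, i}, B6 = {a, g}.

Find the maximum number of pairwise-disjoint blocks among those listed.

B2, B3, B6 are pairwise disjoint (B2={e,i}; B3={c,d,j}; B6={a,g}).
Every remaining block overlaps one of these, and no 4 of the listed blocks are pairwise disjoint, so 3 is the maximum.

3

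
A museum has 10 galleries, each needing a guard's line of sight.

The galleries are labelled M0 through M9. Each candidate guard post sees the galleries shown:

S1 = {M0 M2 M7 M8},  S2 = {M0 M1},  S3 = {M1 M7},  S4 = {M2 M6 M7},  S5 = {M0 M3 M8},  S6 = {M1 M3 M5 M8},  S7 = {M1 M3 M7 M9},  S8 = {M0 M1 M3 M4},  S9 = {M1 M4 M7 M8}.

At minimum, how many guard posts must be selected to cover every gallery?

4

Take {S4, S6, S7, S8}. Their union is {M0, M1, M2, M3, M4, M5, M6, M7, M8, M9}, which is all 10 galleries.
No 3 of the 9 guard posts cover everything (all 84 combinations miss at least one gallery), so 4 is optimal.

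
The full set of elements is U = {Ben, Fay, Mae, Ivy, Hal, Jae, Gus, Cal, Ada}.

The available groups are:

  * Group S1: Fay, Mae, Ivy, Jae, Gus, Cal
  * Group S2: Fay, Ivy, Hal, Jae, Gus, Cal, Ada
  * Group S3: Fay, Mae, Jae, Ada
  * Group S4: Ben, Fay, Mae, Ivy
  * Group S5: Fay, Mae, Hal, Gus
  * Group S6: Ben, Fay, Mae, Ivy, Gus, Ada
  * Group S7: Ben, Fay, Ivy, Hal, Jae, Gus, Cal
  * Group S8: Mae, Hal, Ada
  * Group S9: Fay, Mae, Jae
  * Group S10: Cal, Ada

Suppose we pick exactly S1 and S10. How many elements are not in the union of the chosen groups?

2

Union of S1, S10 = {Fay, Mae, Ivy, Jae, Gus, Cal, Ada}.
Not covered: Ben, Hal — 2 elements.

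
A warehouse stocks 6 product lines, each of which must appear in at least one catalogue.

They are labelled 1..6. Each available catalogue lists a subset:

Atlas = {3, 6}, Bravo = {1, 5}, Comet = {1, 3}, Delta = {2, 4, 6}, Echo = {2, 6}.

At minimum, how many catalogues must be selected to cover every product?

3

Take {Atlas, Bravo, Delta}. Their union is {1, 2, 3, 4, 5, 6}, which is all 6 products.
Only Delta contains 4, so Delta is forced; the remaining 3 products need at least 2 more catalogues (each remaining catalogue adds at most 2) — so at least 3 catalogues are needed, and 3 is optimal.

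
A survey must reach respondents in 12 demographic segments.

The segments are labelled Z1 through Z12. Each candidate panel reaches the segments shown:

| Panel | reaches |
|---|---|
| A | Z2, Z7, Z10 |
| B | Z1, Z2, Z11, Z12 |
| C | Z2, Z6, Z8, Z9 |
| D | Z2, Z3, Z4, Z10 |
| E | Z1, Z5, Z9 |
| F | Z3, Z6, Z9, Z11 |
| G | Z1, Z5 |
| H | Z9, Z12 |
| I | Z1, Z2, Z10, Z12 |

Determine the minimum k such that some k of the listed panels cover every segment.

5

A and B and C and D and E together: A ∪ B ∪ C ∪ D ∪ E = {Z1, Z2, Z3, Z4, Z5, Z6, Z7, Z8, Z9, Z10, Z11, Z12} — every segment is covered.
No 4 of the 9 panels cover everything (all 126 combinations miss at least one segment), so 5 is optimal.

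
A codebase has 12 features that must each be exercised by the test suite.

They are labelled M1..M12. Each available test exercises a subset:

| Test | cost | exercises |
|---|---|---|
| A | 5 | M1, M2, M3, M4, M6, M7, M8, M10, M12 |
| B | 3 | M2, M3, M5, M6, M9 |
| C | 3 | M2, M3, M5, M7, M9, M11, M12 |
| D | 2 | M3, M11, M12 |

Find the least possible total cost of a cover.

A, C together cover every feature (A ∪ C = {M1, M2, M3, M4, M5, M6, M7, M8, M9, M10, M11, M12}); total cost 5 + 3 = 8.
No covering selection has total cost below 8.

8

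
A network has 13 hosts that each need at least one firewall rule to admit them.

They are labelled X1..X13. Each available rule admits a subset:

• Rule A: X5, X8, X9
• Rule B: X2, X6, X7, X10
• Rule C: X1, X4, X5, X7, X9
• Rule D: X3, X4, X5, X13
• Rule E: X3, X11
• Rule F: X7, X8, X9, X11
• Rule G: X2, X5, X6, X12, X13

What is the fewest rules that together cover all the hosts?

5

B and C and D and F and G together: B ∪ C ∪ D ∪ F ∪ G = {X1, X2, X3, X4, X5, X6, X7, X8, X9, X10, X11, X12, X13} — every host is covered.
No 4 of the 7 rules cover everything (all 35 combinations miss at least one host), so 5 is optimal.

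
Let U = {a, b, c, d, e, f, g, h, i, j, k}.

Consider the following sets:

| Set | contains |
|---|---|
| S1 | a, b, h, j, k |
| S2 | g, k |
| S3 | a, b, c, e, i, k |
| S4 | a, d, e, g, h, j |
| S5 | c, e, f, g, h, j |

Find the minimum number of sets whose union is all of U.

S3, S4, and S5 cover everything between them: the union {a, b, c, d, e, f, g, h, i, j, k} is all of U.
Only S4 contains d, so S4 is forced; the remaining 5 elements need at least 2 more sets (each remaining set adds at most 4) — so at least 3 sets are needed, and 3 is optimal.

3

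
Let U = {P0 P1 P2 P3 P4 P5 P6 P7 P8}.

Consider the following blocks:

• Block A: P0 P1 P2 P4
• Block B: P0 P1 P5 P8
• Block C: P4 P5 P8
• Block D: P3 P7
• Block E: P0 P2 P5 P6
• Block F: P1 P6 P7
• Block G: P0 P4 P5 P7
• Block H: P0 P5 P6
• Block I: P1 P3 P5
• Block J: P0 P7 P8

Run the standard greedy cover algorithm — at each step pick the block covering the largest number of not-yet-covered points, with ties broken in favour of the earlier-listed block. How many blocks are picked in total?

4

Greedy: pick A (covers 4 new) → pick B (covers 2 new) → pick D (covers 2 new) → pick E (covers 1 new). Total picks: 4.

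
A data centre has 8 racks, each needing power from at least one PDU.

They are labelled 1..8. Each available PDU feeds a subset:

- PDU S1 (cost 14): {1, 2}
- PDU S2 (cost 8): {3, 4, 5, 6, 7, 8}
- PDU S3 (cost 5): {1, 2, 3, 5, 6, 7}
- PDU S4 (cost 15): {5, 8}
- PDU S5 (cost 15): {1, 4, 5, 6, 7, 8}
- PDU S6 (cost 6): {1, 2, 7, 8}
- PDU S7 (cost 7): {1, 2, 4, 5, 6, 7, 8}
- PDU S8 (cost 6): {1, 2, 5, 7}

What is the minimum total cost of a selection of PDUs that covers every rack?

S3, S7 together cover every rack (S3 ∪ S7 = {1, 2, 3, 4, 5, 6, 7, 8}); total cost 5 + 7 = 12.
No covering selection has total cost below 12.

12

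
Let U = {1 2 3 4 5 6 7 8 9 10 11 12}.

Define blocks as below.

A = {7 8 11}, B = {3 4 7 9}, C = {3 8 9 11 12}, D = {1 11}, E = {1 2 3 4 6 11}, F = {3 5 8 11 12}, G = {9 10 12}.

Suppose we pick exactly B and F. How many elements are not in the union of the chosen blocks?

4

Union of B, F = {3, 4, 5, 7, 8, 9, 11, 12}.
Not covered: 1, 2, 6, 10 — 4 elements.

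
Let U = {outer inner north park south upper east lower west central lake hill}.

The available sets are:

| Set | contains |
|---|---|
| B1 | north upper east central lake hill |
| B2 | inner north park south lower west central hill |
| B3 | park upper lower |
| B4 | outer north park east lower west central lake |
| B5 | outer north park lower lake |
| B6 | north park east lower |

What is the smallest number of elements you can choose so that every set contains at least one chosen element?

Take H = {north, park}. Each listed set contains at least one of these, so H is a hitting set of size 2.
No single element lies in every set, so at least 2 are needed and 2 is optimal.

2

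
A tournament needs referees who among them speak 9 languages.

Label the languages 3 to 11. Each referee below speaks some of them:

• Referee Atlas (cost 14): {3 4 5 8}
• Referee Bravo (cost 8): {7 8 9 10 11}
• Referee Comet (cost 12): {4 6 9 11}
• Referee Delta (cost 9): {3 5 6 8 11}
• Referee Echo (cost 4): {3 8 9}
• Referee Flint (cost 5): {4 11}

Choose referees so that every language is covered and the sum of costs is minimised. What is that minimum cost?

Bravo, Delta, Flint together cover every language (Bravo ∪ Delta ∪ Flint = {3, 4, 5, 6, 7, 8, 9, 10, 11}); total cost 8 + 9 + 5 = 22.
The greedy pick Echo, Flint, Bravo, Delta costs 26; no covering selection beats 22.

22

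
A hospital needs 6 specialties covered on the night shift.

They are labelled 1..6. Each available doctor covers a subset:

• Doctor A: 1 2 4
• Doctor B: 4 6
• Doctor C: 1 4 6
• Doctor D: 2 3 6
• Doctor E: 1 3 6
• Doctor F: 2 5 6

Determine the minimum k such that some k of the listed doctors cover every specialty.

3

C and D and F together: C ∪ D ∪ F = {1, 2, 3, 4, 5, 6} — every specialty is covered.
Only F contains 5, so F is forced; the remaining 3 specialties need at least 2 more doctors (each remaining doctor adds at most 2) — so at least 3 doctors are needed, and 3 is optimal.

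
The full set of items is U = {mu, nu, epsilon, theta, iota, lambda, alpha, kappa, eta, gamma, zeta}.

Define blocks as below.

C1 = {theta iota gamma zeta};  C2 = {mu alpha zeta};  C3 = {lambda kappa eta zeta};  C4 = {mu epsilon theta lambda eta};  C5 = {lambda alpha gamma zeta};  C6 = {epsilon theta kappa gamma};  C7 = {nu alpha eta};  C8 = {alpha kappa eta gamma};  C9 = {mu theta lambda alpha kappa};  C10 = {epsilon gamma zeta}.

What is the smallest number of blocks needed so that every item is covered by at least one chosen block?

4

C1 and C4 and C6 and C7 together: C1 ∪ C4 ∪ C6 ∪ C7 = {mu, nu, epsilon, theta, iota, lambda, alpha, kappa, eta, gamma, zeta} — every item is covered.
No 3 of the 10 blocks cover everything (all 120 combinations miss at least one item), so 4 is optimal.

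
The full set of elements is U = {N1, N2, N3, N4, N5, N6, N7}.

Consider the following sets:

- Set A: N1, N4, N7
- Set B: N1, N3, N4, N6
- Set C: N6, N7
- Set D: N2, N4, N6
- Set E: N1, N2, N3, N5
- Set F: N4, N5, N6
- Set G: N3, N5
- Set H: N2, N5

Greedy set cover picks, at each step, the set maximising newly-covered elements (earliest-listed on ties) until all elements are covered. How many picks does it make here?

3

Greedy: pick B (covers 4 new) → pick E (covers 2 new) → pick A (covers 1 new). Total picks: 3.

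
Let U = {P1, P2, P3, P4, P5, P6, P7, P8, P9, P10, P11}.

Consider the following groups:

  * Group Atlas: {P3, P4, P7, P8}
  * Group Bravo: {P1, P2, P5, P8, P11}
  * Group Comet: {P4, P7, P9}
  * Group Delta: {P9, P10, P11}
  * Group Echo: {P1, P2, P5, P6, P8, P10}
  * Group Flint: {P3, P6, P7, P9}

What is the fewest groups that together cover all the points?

3

Take {Atlas, Delta, Echo}. Their union is {P1, P2, P3, P4, P5, P6, P7, P8, P9, P10, P11}, which is all 11 points.
No 2 of the 6 groups cover everything (all 15 combinations miss at least one point), so 3 is optimal.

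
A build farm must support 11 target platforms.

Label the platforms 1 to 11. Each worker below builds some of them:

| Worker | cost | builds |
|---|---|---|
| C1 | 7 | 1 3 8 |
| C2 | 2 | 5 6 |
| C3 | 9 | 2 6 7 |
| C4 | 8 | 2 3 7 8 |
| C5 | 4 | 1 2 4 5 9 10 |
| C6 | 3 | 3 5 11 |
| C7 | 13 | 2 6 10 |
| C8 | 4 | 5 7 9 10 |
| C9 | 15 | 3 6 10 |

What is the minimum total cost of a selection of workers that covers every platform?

C2, C4, C5, C6 together cover every platform (C2 ∪ C4 ∪ C5 ∪ C6 = {1, 2, 3, 4, 5, 6, 7, 8, 9, 10, 11}); total cost 2 + 8 + 4 + 3 = 17.
No covering selection has total cost below 17.

17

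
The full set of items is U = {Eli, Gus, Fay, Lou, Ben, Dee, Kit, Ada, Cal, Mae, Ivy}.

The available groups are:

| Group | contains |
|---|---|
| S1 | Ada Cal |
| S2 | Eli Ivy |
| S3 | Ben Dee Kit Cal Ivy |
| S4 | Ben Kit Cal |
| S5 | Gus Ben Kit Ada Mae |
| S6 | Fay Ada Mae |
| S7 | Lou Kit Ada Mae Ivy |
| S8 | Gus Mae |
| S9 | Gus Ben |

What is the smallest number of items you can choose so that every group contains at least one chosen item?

4

H = {Gus, Ada, Cal, Ivy} meets every group (each contains at least one member of H), and |H| = 4.
No choice of 3 items meets every group, so 4 is the minimum.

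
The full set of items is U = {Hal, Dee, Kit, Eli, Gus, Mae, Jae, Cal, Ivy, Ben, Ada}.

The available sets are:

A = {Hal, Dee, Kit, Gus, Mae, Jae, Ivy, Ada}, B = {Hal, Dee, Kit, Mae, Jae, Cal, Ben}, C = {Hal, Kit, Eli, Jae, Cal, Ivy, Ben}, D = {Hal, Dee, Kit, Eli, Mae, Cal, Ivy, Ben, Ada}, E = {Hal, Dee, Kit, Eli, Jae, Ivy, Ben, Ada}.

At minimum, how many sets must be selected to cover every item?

Take {A, C}. Their union is {Hal, Dee, Kit, Eli, Gus, Mae, Jae, Cal, Ivy, Ben, Ada}, which is all 11 items.
No single set has all 11 items (the largest, D, has 9), so 2 is optimal.

2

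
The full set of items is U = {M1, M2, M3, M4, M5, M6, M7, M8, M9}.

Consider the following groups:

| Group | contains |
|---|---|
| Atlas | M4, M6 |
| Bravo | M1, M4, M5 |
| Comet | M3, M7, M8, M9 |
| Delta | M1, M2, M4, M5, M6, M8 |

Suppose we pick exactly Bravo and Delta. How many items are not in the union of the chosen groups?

3

Union of Bravo, Delta = {M1, M2, M4, M5, M6, M8}.
Not covered: M3, M7, M9 — 3 items.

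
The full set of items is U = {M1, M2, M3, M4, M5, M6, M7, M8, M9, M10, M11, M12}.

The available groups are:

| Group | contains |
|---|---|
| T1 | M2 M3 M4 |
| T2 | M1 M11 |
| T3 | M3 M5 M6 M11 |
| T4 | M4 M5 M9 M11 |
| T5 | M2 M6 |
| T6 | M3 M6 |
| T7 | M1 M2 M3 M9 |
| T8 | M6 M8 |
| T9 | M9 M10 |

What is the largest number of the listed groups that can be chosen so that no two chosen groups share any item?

T1, T2, T8, T9 are pairwise disjoint (T1={M2,M3,M4}; T2={M1,M11}; T8={M6,M8}; T9={M9,M10}).
Every remaining group overlaps one of these, and no 5 of the listed groups are pairwise disjoint, so 4 is the maximum.

4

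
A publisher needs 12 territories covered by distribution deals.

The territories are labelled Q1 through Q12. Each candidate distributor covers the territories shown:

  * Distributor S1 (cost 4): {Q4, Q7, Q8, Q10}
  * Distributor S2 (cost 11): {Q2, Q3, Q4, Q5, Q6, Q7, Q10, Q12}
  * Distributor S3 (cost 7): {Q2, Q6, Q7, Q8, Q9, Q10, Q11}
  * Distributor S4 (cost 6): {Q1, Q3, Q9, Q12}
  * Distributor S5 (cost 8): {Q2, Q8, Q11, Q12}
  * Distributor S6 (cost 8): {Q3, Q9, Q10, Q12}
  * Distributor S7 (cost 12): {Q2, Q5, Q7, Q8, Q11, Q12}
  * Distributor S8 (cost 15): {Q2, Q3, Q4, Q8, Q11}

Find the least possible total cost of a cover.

24

S2, S3, S4 together cover every territory (S2 ∪ S3 ∪ S4 = {Q1, Q2, Q3, Q4, Q5, Q6, Q7, Q8, Q9, Q10, Q11, Q12}); total cost 11 + 7 + 6 = 24.
The greedy pick S1, S4, S3, S2 costs 28; no covering selection beats 24.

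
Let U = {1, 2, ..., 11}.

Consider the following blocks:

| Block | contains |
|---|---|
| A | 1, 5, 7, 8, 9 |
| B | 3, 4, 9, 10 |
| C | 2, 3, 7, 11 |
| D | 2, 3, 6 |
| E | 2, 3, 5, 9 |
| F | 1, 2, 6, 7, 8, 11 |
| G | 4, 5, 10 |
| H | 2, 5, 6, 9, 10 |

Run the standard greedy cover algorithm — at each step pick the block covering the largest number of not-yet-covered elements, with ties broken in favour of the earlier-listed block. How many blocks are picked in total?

3

Greedy: pick F (covers 6 new) → pick B (covers 4 new) → pick A (covers 1 new). Total picks: 3.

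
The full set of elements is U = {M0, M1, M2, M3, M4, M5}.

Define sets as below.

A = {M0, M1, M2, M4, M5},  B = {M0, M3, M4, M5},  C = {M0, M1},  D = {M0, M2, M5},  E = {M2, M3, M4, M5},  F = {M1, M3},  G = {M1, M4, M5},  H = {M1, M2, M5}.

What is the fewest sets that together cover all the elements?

B and H cover everything between them: the union {M0, M1, M2, M3, M4, M5} is all of U.
No single set has all 6 elements (the largest, A, has 5), so 2 is optimal.

2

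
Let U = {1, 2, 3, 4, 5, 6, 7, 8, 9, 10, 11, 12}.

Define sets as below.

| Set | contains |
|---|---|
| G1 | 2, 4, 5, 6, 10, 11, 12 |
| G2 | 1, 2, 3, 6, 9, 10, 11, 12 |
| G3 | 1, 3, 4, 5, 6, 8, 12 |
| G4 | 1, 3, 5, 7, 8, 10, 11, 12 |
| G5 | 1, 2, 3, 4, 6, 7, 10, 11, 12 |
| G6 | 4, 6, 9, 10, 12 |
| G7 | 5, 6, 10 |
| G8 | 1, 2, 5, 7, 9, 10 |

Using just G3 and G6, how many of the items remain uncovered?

3

Union of G3, G6 = {1, 3, 4, 5, 6, 8, 9, 10, 12}.
Not covered: 2, 7, 11 — 3 items.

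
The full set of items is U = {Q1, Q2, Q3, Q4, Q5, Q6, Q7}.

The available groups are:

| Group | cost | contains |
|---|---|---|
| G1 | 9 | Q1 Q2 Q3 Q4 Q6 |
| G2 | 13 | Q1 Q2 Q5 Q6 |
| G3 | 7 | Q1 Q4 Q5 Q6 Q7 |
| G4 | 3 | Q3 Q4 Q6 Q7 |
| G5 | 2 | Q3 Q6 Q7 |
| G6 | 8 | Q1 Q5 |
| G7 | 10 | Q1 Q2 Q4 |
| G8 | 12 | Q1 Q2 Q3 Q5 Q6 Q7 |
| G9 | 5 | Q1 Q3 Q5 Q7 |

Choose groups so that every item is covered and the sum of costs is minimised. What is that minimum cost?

14

G1, G9 together cover every item (G1 ∪ G9 = {Q1, Q2, Q3, Q4, Q5, Q6, Q7}); total cost 9 + 5 = 14.
The greedy pick G5, G3, G1 costs 18; no covering selection beats 14.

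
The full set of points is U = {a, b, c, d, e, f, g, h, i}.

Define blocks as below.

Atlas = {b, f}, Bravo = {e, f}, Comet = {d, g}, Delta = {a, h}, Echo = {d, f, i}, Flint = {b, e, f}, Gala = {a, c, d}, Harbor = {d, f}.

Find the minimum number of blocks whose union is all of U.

5

Comet, Delta, Echo, Flint, and Gala cover everything between them: the union {a, b, c, d, e, f, g, h, i} is all of U.
No 4 of the 8 blocks cover everything (all 70 combinations miss at least one point), so 5 is optimal.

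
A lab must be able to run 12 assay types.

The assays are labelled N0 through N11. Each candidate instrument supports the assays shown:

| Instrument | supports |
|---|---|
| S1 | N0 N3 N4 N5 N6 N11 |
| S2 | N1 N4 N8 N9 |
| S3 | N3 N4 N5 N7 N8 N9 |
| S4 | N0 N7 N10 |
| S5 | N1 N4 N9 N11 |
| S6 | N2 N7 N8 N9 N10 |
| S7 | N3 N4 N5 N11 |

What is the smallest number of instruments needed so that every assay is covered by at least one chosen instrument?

3

Take {S1, S5, S6}. Their union is {N0, N1, N2, N3, N4, N5, N6, N7, N8, N9, N10, N11}, which is all 12 assays.
Only S6 contains N2, so S6 is forced; the remaining 7 assays need at least 2 more instruments (each remaining instrument adds at most 6) — so at least 3 instruments are needed, and 3 is optimal.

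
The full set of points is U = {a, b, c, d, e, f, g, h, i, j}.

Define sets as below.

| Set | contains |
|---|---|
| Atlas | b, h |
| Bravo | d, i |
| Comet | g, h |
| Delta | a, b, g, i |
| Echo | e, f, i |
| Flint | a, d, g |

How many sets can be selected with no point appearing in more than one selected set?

3

Atlas, Echo, Flint are pairwise disjoint (Atlas={b,h}; Echo={e,f,i}; Flint={a,d,g}).
Every remaining set overlaps one of these, and no 4 of the listed sets are pairwise disjoint, so 3 is the maximum.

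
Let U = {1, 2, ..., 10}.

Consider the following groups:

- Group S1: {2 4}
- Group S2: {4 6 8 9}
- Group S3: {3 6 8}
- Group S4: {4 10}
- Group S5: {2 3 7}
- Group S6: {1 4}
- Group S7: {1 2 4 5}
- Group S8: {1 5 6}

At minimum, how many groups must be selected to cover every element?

S2 and S4 and S5 and S8 together: S2 ∪ S4 ∪ S5 ∪ S8 = {1, 2, 3, 4, 5, 6, 7, 8, 9, 10} — every element is covered.
Only S4 contains 10, so S4 is forced; the remaining 8 elements need at least 3 more groups (each remaining group adds at most 3) — so at least 4 groups are needed, and 4 is optimal.

4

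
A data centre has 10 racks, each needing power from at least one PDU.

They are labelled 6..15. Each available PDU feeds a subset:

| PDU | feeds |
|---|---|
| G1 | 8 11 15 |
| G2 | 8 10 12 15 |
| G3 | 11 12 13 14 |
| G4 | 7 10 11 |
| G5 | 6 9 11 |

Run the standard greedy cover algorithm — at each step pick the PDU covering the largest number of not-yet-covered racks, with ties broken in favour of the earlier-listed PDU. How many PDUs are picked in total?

Greedy: pick G2 (covers 4 new) → pick G3 (covers 3 new) → pick G5 (covers 2 new) → pick G4 (covers 1 new). Total picks: 4.

4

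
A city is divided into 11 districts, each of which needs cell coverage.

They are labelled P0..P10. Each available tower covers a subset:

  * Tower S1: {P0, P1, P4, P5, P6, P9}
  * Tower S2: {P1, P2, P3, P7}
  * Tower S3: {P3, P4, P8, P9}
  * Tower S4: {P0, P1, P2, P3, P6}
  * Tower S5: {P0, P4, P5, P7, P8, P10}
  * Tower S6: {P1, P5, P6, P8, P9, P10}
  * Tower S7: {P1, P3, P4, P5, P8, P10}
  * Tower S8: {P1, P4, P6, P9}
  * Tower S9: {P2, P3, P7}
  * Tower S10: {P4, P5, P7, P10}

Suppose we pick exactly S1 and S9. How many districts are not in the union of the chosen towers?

Union of S1, S9 = {P0, P1, P2, P3, P4, P5, P6, P7, P9}.
Not covered: P8, P10 — 2 districts.

2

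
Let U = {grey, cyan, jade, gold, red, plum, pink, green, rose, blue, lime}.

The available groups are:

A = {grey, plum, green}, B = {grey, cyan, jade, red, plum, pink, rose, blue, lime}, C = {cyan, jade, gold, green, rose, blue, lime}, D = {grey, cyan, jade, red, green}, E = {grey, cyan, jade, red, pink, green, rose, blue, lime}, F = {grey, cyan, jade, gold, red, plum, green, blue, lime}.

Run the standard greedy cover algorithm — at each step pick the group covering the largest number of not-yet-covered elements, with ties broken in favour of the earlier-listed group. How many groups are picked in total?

2

Greedy: pick B (covers 9 new) → pick C (covers 2 new). Total picks: 2.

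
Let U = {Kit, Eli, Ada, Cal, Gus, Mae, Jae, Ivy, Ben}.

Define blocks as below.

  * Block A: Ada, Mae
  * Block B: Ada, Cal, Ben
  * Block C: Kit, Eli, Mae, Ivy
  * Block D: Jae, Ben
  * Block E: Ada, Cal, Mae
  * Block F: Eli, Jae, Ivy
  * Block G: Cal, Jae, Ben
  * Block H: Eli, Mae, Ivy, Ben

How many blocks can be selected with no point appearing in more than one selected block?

2

A, D are pairwise disjoint (A={Ada,Mae}; D={Jae,Ben}).
Every remaining block overlaps one of these, and no 3 of the listed blocks are pairwise disjoint, so 2 is the maximum.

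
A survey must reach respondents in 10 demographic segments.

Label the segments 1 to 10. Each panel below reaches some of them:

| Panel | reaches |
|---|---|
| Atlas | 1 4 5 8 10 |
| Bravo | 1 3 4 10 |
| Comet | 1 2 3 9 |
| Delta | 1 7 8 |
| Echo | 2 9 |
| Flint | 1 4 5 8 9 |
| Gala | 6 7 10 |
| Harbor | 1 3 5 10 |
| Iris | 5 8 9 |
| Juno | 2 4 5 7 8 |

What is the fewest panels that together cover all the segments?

Take {Comet, Gala, Juno}. Their union is {1, 2, 3, 4, 5, 6, 7, 8, 9, 10}, which is all 10 segments.
Only Gala contains 6, so Gala is forced; the remaining 7 segments need at least 2 more panels (each remaining panel adds at most 5) — so at least 3 panels are needed, and 3 is optimal.

3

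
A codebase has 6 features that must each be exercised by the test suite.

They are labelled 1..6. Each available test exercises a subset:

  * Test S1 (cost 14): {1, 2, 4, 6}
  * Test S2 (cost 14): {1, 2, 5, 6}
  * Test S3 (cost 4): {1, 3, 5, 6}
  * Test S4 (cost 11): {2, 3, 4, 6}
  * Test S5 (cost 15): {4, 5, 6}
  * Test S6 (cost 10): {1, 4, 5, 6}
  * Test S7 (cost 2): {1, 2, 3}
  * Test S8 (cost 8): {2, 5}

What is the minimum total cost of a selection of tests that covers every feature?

S6, S7 together cover every feature (S6 ∪ S7 = {1, 2, 3, 4, 5, 6}); total cost 10 + 2 = 12.
The greedy pick S7, S3, S6 costs 16; no covering selection beats 12.

12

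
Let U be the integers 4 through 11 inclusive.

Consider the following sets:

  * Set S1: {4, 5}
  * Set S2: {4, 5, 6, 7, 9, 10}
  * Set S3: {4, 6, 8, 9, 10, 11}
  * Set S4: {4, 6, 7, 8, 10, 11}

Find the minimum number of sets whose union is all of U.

Take {S2, S4}. Their union is {4, 5, 6, 7, 8, 9, 10, 11}, which is all 8 items.
No single set has all 8 items (the largest, S2, has 6), so 2 is optimal.

2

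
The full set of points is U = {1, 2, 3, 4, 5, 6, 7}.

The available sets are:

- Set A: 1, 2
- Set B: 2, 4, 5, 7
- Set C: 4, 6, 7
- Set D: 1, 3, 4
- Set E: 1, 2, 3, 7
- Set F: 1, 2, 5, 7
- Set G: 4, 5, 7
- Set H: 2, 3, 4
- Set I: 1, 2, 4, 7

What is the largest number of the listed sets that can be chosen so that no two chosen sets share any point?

2

A, C are pairwise disjoint (A={1,2}; C={4,6,7}).
Every remaining set overlaps one of these, and no 3 of the listed sets are pairwise disjoint, so 2 is the maximum.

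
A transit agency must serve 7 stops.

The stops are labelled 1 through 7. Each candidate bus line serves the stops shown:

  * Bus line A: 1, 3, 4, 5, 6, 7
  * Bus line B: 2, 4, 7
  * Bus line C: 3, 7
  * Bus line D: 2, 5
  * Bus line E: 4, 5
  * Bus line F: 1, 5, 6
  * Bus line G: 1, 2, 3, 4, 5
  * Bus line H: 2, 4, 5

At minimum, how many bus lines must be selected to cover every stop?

2

Take {A, B}. Their union is {1, 2, 3, 4, 5, 6, 7}, which is all 7 stops.
No single bus line has all 7 stops (the largest, A, has 6), so 2 is optimal.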